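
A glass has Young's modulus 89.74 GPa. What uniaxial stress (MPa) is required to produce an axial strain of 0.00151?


Rearrange E = sigma / epsilon:
  sigma = E * epsilon
  E (MPa) = 89.74 * 1000 = 89740
  sigma = 89740 * 0.00151 = 135.51 MPa

135.51 MPa


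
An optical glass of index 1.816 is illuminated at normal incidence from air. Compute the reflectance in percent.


Fresnel reflectance at normal incidence:
  R = ((n - 1)/(n + 1))^2
  (n - 1)/(n + 1) = (1.816 - 1)/(1.816 + 1) = 0.289773
  R = 0.289773^2 = 0.0839684
  R(%) = 0.0839684 * 100 = 8.397%

8.397%


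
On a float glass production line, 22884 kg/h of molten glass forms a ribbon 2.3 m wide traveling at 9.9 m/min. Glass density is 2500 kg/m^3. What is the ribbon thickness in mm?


Ribbon cross-section from mass balance:
  Volume rate = throughput / density = 22884 / 2500 = 9.1536 m^3/h
  thickness = volume rate / (speed * 60 * width), i.e.
  thickness = throughput / (60 * speed * width * density) * 1000
  thickness = 22884 / (60 * 9.9 * 2.3 * 2500) * 1000 = 6.7 mm

6.7 mm


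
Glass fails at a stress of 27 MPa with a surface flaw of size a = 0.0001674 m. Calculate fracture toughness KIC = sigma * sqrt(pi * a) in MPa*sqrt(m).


Fracture toughness: KIC = sigma * sqrt(pi * a)
  pi * a = pi * 0.0001674 = 0.000525903
  sqrt(pi * a) = 0.022933
  KIC = 27 * 0.022933 = 0.619 MPa*sqrt(m)

0.619 MPa*sqrt(m)


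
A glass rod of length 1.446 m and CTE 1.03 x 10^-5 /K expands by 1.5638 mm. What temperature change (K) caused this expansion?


Rearrange dL = alpha * L0 * dT for dT:
  dT = dL / (alpha * L0)
  dL (m) = 1.5638 / 1000 = 0.0015638
  dT = 0.0015638 / ((1.03 x 10^-5) * 1.446) = 105.0 K

105.0 K


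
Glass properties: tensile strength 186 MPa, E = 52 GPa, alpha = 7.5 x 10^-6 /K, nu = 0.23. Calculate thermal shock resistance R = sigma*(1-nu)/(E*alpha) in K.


Thermal shock resistance: R = sigma * (1 - nu) / (E * alpha)
  Numerator = 186 * (1 - 0.23) = 143.22
  Denominator = 52 * 1000 * (7.5 x 10^-6) = 0.39
  R = 143.22 / 0.39 = 367.2 K

367.2 K


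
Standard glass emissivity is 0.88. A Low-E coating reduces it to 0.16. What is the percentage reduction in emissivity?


Percentage reduction = (1 - coated/uncoated) * 100
  Ratio = 0.16 / 0.88 = 0.1818
  Reduction = (1 - 0.1818) * 100 = 81.8%

81.8%


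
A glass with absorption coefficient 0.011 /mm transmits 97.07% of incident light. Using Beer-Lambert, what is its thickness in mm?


Rearrange T = exp(-alpha * thickness):
  thickness = -ln(T) / alpha
  T = 97.07/100 = 0.9707
  ln(T) = -0.02974
  -ln(T) = 0.02974
  thickness = 0.02974 / 0.011 = 2.7 mm

2.7 mm


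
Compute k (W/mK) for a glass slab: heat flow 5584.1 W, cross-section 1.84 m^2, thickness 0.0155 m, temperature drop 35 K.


Fourier's law rearranged: k = Q * t / (A * dT)
  Numerator = 5584.1 * 0.0155 = 86.55355
  Denominator = 1.84 * 35 = 64.4
  k = 86.55355 / 64.4 = 1.344 W/mK

1.344 W/mK


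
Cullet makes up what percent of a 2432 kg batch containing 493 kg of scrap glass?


Cullet ratio = (cullet mass / total batch mass) * 100
  Ratio = 493 / 2432 * 100 = 20.27%

20.27%


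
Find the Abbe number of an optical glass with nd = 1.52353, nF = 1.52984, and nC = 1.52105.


Abbe number formula: Vd = (nd - 1) / (nF - nC)
  nd - 1 = 1.52353 - 1 = 0.52353
  nF - nC = 1.52984 - 1.52105 = 0.00879
  Vd = 0.52353 / 0.00879 = 59.56

59.56


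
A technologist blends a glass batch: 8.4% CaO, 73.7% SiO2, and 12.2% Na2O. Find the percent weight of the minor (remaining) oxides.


Sum the three major oxides:
  SiO2 + Na2O + CaO = 73.7 + 12.2 + 8.4 = 94.3%
Subtract from 100%:
  Others = 100 - 94.3 = 5.7%

5.7%


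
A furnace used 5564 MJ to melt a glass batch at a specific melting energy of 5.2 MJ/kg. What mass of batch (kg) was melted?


Rearrange E = m * s for m:
  m = E / s
  m = 5564 / 5.2 = 1070.0 kg

1070.0 kg


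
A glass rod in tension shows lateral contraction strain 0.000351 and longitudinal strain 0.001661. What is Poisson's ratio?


Poisson's ratio: nu = lateral strain / axial strain
  nu = 0.000351 / 0.001661 = 0.2113

0.2113


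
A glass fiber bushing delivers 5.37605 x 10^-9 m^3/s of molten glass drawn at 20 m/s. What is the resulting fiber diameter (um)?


Cross-sectional area from continuity:
  A = Q / v = 5.37605 x 10^-9 / 20 = 2.688025 x 10^-10 m^2
Diameter from circular cross-section:
  d = sqrt(4A / pi) * 10^6 (m -> um)
  d = sqrt(4 * 2.688025 x 10^-10 / pi) * 10^6 = 18.5 um

18.5 um


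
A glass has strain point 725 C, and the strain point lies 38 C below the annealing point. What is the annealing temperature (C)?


T_anneal = T_strain + gap:
  T_anneal = 725 + 38 = 763 C

763 C


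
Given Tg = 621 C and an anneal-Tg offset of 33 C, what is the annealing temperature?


The annealing temperature is Tg plus the offset:
  T_anneal = 621 + 33 = 654 C

654 C


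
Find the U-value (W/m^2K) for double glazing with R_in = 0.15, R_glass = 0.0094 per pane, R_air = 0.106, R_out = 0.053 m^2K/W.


Total thermal resistance (series):
  R_total = R_in + R_glass + R_air + R_glass + R_out
  R_total = 0.15 + 0.0094 + 0.106 + 0.0094 + 0.053 = 0.3278 m^2K/W
U-value = 1 / R_total = 1 / 0.3278 = 3.051 W/m^2K

3.051 W/m^2K


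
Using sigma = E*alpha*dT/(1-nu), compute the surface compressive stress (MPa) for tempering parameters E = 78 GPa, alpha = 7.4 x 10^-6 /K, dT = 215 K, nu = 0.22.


Tempering stress: sigma = E * alpha * dT / (1 - nu)
  E (MPa) = 78 * 1000 = 78000
  Numerator = 78000 * (7.4 x 10^-6) * 215 = 124.098
  Denominator = 1 - 0.22 = 0.78
  sigma = 124.098 / 0.78 = 159.1 MPa

159.1 MPa


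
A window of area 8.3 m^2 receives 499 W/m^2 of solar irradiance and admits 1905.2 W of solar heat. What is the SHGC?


Rearrange Q = Area * SHGC * Irradiance:
  SHGC = Q / (Area * Irradiance)
  SHGC = 1905.2 / (8.3 * 499) = 0.46

0.46


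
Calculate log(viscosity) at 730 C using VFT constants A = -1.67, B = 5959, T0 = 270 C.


VFT equation: log(eta) = A + B / (T - T0)
  T - T0 = 730 - 270 = 460
  B / (T - T0) = 5959 / 460 = 12.954
  log(eta) = -1.67 + 12.954 = 11.284

11.284


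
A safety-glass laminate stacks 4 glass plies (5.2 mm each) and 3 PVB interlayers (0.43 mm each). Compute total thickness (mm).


Total thickness = glass contribution + PVB contribution
  Glass: 4 * 5.2 = 20.8 mm
  PVB: 3 * 0.43 = 1.29 mm
  Total = 20.8 + 1.29 = 22.09 mm

22.09 mm


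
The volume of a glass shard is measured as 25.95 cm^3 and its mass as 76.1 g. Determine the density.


Use the definition of density:
  rho = mass / volume
  rho = 76.1 / 25.95 = 2.933 g/cm^3

2.933 g/cm^3


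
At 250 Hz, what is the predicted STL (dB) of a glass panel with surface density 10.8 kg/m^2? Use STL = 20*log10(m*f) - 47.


Mass law: STL = 20 * log10(m * f) - 47
  m * f = 10.8 * 250 = 2700
  log10(2700) = 3.43136
  STL = 20 * 3.43136 - 47 = 68.6272 - 47 = 21.6 dB

21.6 dB


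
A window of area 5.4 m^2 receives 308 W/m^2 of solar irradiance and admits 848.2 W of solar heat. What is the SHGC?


Rearrange Q = Area * SHGC * Irradiance:
  SHGC = Q / (Area * Irradiance)
  SHGC = 848.2 / (5.4 * 308) = 0.51

0.51


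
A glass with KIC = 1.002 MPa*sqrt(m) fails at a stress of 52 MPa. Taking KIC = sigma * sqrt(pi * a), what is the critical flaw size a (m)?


Rearrange KIC = sigma * sqrt(pi * a):
  sqrt(pi * a) = KIC / sigma
  sqrt(pi * a) = 1.002 / 52 = 0.019269
  a = (KIC / sigma)^2 / pi
  a = 0.019269^2 / pi = 0.0001182 m

0.0001182 m


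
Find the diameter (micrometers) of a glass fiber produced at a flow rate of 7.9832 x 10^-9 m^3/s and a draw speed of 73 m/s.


Cross-sectional area from continuity:
  A = Q / v = 7.9832 x 10^-9 / 73 = 1.093589 x 10^-10 m^2
Diameter from circular cross-section:
  d = sqrt(4A / pi) * 10^6 (m -> um)
  d = sqrt(4 * 1.093589 x 10^-10 / pi) * 10^6 = 11.8 um

11.8 um


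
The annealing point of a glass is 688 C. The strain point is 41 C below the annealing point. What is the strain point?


Strain point = annealing point - difference:
  T_strain = 688 - 41 = 647 C

647 C


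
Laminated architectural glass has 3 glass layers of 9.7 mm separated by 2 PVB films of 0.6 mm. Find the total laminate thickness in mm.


Total thickness = glass contribution + PVB contribution
  Glass: 3 * 9.7 = 29.1 mm
  PVB: 2 * 0.6 = 1.2 mm
  Total = 29.1 + 1.2 = 30.3 mm

30.3 mm


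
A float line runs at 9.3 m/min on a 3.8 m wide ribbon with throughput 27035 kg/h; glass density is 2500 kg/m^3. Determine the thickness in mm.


Ribbon cross-section from mass balance:
  Volume rate = throughput / density = 27035 / 2500 = 10.814 m^3/h
  thickness = volume rate / (speed * 60 * width), i.e.
  thickness = throughput / (60 * speed * width * density) * 1000
  thickness = 27035 / (60 * 9.3 * 3.8 * 2500) * 1000 = 5.1 mm

5.1 mm


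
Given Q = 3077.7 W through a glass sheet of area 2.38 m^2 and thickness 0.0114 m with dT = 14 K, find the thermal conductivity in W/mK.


Fourier's law rearranged: k = Q * t / (A * dT)
  Numerator = 3077.7 * 0.0114 = 35.08578
  Denominator = 2.38 * 14 = 33.32
  k = 35.08578 / 33.32 = 1.053 W/mK

1.053 W/mK


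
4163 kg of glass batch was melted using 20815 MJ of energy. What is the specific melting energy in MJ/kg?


Rearrange E = m * s for s:
  s = E / m
  s = 20815 / 4163 = 5.0 MJ/kg

5.0 MJ/kg


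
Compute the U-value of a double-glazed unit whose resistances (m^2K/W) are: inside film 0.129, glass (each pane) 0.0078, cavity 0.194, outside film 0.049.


Total thermal resistance (series):
  R_total = R_in + R_glass + R_air + R_glass + R_out
  R_total = 0.129 + 0.0078 + 0.194 + 0.0078 + 0.049 = 0.3876 m^2K/W
U-value = 1 / R_total = 1 / 0.3876 = 2.58 W/m^2K

2.58 W/m^2K


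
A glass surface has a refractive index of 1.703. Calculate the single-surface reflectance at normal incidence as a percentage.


Fresnel reflectance at normal incidence:
  R = ((n - 1)/(n + 1))^2
  (n - 1)/(n + 1) = (1.703 - 1)/(1.703 + 1) = 0.260081
  R = 0.260081^2 = 0.0676421
  R(%) = 0.0676421 * 100 = 6.764%

6.764%


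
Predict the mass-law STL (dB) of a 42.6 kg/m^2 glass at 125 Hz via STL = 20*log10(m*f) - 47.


Mass law: STL = 20 * log10(m * f) - 47
  m * f = 42.6 * 125 = 5325
  log10(5325) = 3.72632
  STL = 20 * 3.72632 - 47 = 74.5264 - 47 = 27.5 dB

27.5 dB


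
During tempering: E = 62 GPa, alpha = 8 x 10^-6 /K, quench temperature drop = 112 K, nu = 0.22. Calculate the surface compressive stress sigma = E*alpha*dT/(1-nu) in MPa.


Tempering stress: sigma = E * alpha * dT / (1 - nu)
  E (MPa) = 62 * 1000 = 62000
  Numerator = 62000 * (8 x 10^-6) * 112 = 55.552
  Denominator = 1 - 0.22 = 0.78
  sigma = 55.552 / 0.78 = 71.2 MPa

71.2 MPa


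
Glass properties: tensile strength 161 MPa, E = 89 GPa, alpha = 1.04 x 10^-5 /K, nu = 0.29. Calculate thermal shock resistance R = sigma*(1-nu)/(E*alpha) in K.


Thermal shock resistance: R = sigma * (1 - nu) / (E * alpha)
  Numerator = 161 * (1 - 0.29) = 114.31
  Denominator = 89 * 1000 * (1.04 x 10^-5) = 0.9256
  R = 114.31 / 0.9256 = 123.5 K

123.5 K


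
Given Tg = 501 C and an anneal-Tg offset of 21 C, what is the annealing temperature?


The annealing temperature is Tg plus the offset:
  T_anneal = 501 + 21 = 522 C

522 C


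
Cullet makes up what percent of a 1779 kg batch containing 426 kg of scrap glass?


Cullet ratio = (cullet mass / total batch mass) * 100
  Ratio = 426 / 1779 * 100 = 23.95%

23.95%


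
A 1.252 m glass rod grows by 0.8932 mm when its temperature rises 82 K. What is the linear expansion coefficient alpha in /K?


Rearrange dL = alpha * L0 * dT for alpha:
  alpha = dL / (L0 * dT)
  alpha = (0.8932 / 1000) / (1.252 * 82) = 0.0000087 /K = 8.7 x 10^-6 /K

8.7 x 10^-6 /K


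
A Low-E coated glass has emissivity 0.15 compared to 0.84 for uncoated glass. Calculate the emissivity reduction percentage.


Percentage reduction = (1 - coated/uncoated) * 100
  Ratio = 0.15 / 0.84 = 0.1786
  Reduction = (1 - 0.1786) * 100 = 82.1%

82.1%


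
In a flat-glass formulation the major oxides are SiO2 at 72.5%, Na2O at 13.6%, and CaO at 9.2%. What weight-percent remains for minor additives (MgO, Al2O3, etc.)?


Sum the three major oxides:
  SiO2 + Na2O + CaO = 72.5 + 13.6 + 9.2 = 95.3%
Subtract from 100%:
  Others = 100 - 95.3 = 4.7%

4.7%


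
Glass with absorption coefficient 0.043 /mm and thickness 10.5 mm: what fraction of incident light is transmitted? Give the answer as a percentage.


Beer-Lambert law: T = exp(-alpha * thickness)
  exponent = -0.043 * 10.5 = -0.4515
  T = exp(-0.4515) = 0.6367
  Percentage = 0.6367 * 100 = 63.67%

63.67%


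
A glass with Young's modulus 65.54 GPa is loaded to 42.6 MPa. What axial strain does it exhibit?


Rearrange E = sigma / epsilon:
  epsilon = sigma / E
  E (MPa) = 65.54 * 1000 = 65540
  epsilon = 42.6 / 65540 = 0.00065

0.00065


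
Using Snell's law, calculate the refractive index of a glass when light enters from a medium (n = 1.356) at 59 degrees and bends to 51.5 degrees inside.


Apply Snell's law: n1 * sin(theta1) = n2 * sin(theta2)
  n2 = n1 * sin(theta1) / sin(theta2)
  sin(59) = 0.857167
  sin(51.5) = 0.782608
  n2 = 1.356 * 0.857167 / 0.782608 = 1.4852

1.4852


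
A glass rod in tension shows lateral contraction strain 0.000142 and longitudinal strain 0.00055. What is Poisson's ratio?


Poisson's ratio: nu = lateral strain / axial strain
  nu = 0.000142 / 0.00055 = 0.2582

0.2582


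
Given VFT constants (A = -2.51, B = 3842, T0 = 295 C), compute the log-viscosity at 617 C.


VFT equation: log(eta) = A + B / (T - T0)
  T - T0 = 617 - 295 = 322
  B / (T - T0) = 3842 / 322 = 11.932
  log(eta) = -2.51 + 11.932 = 9.422

9.422


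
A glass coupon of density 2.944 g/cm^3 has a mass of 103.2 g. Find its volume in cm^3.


Rearrange rho = m / V:
  V = m / rho
  V = 103.2 / 2.944 = 35.054 cm^3

35.054 cm^3


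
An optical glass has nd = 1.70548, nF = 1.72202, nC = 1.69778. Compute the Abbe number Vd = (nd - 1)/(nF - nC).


Abbe number formula: Vd = (nd - 1) / (nF - nC)
  nd - 1 = 1.70548 - 1 = 0.70548
  nF - nC = 1.72202 - 1.69778 = 0.02424
  Vd = 0.70548 / 0.02424 = 29.1

29.1


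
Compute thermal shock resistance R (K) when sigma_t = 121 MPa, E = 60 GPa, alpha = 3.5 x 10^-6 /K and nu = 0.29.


Thermal shock resistance: R = sigma * (1 - nu) / (E * alpha)
  Numerator = 121 * (1 - 0.29) = 85.91
  Denominator = 60 * 1000 * (3.5 x 10^-6) = 0.21
  R = 85.91 / 0.21 = 409.1 K

409.1 K


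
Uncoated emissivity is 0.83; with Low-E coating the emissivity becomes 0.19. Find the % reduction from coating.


Percentage reduction = (1 - coated/uncoated) * 100
  Ratio = 0.19 / 0.83 = 0.2289
  Reduction = (1 - 0.2289) * 100 = 77.1%

77.1%


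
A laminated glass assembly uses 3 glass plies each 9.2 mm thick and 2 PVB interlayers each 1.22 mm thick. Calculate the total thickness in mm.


Total thickness = glass contribution + PVB contribution
  Glass: 3 * 9.2 = 27.6 mm
  PVB: 2 * 1.22 = 2.44 mm
  Total = 27.6 + 2.44 = 30.04 mm

30.04 mm


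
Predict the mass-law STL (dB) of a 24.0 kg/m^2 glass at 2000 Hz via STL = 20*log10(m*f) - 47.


Mass law: STL = 20 * log10(m * f) - 47
  m * f = 24.0 * 2000 = 48000
  log10(48000) = 4.68124
  STL = 20 * 4.68124 - 47 = 93.6248 - 47 = 46.6 dB

46.6 dB


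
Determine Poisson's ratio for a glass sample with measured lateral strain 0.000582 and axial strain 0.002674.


Poisson's ratio: nu = lateral strain / axial strain
  nu = 0.000582 / 0.002674 = 0.2177

0.2177


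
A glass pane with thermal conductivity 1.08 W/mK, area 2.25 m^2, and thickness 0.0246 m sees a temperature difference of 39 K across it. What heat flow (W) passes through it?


Fourier's law: Q = k * A * dT / t
  Q = 1.08 * 2.25 * 39 / 0.0246
  Q = 94.77 / 0.0246 = 3852.4 W

3852.4 W


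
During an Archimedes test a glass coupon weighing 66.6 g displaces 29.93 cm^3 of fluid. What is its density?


Use the definition of density:
  rho = mass / volume
  rho = 66.6 / 29.93 = 2.225 g/cm^3

2.225 g/cm^3


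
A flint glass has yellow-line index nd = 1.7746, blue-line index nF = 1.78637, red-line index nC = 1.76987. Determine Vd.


Abbe number formula: Vd = (nd - 1) / (nF - nC)
  nd - 1 = 1.7746 - 1 = 0.7746
  nF - nC = 1.78637 - 1.76987 = 0.0165
  Vd = 0.7746 / 0.0165 = 46.95

46.95


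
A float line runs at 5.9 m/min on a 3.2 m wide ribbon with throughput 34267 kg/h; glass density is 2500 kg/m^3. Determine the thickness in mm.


Ribbon cross-section from mass balance:
  Volume rate = throughput / density = 34267 / 2500 = 13.7068 m^3/h
  thickness = volume rate / (speed * 60 * width), i.e.
  thickness = throughput / (60 * speed * width * density) * 1000
  thickness = 34267 / (60 * 5.9 * 3.2 * 2500) * 1000 = 12.1 mm

12.1 mm


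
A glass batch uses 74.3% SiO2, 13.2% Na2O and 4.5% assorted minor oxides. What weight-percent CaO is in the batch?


Pieces sum to 100%:
  CaO = 100 - (SiO2 + Na2O + others)
  CaO = 100 - (74.3 + 13.2 + 4.5) = 8.0%

8.0%


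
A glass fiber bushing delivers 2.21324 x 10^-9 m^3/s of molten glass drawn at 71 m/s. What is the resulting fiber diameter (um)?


Cross-sectional area from continuity:
  A = Q / v = 2.21324 x 10^-9 / 71 = 3.117239 x 10^-11 m^2
Diameter from circular cross-section:
  d = sqrt(4A / pi) * 10^6 (m -> um)
  d = sqrt(4 * 3.117239 x 10^-11 / pi) * 10^6 = 6.3 um

6.3 um


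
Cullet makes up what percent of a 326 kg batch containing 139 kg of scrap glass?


Cullet ratio = (cullet mass / total batch mass) * 100
  Ratio = 139 / 326 * 100 = 42.64%

42.64%


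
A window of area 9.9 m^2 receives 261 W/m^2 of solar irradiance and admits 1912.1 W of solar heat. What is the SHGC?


Rearrange Q = Area * SHGC * Irradiance:
  SHGC = Q / (Area * Irradiance)
  SHGC = 1912.1 / (9.9 * 261) = 0.74

0.74


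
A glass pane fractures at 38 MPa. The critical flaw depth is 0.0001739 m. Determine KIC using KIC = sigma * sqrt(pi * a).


Fracture toughness: KIC = sigma * sqrt(pi * a)
  pi * a = pi * 0.0001739 = 0.000546323
  sqrt(pi * a) = 0.023374
  KIC = 38 * 0.023374 = 0.888 MPa*sqrt(m)

0.888 MPa*sqrt(m)


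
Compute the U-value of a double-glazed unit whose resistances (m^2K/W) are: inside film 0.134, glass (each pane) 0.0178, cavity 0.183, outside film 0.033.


Total thermal resistance (series):
  R_total = R_in + R_glass + R_air + R_glass + R_out
  R_total = 0.134 + 0.0178 + 0.183 + 0.0178 + 0.033 = 0.3856 m^2K/W
U-value = 1 / R_total = 1 / 0.3856 = 2.593 W/m^2K

2.593 W/m^2K


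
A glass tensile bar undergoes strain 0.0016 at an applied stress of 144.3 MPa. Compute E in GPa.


Young's modulus: E = stress / strain
  E = 144.3 MPa / 0.0016 = 90187.5 MPa
Convert to GPa: 90187.5 / 1000 = 90.19 GPa

90.19 GPa


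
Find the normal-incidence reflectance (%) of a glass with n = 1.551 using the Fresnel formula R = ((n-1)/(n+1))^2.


Fresnel reflectance at normal incidence:
  R = ((n - 1)/(n + 1))^2
  (n - 1)/(n + 1) = (1.551 - 1)/(1.551 + 1) = 0.215994
  R = 0.215994^2 = 0.0466534
  R(%) = 0.0466534 * 100 = 4.665%

4.665%


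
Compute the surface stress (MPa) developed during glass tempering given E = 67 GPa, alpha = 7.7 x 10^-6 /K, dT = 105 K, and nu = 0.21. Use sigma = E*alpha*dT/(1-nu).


Tempering stress: sigma = E * alpha * dT / (1 - nu)
  E (MPa) = 67 * 1000 = 67000
  Numerator = 67000 * (7.7 x 10^-6) * 105 = 54.1695
  Denominator = 1 - 0.21 = 0.79
  sigma = 54.1695 / 0.79 = 68.6 MPa

68.6 MPa


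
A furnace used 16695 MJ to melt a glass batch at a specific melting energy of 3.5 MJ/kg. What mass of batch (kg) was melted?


Rearrange E = m * s for m:
  m = E / s
  m = 16695 / 3.5 = 4770.0 kg

4770.0 kg


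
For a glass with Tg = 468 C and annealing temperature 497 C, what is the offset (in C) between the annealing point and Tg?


Offset = T_anneal - Tg:
  offset = 497 - 468 = 29 C

29 C


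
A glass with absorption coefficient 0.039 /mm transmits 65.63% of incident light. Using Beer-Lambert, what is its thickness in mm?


Rearrange T = exp(-alpha * thickness):
  thickness = -ln(T) / alpha
  T = 65.63/100 = 0.6563
  ln(T) = -0.42114
  -ln(T) = 0.42114
  thickness = 0.42114 / 0.039 = 10.8 mm

10.8 mm


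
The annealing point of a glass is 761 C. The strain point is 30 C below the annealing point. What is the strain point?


Strain point = annealing point - difference:
  T_strain = 761 - 30 = 731 C

731 C


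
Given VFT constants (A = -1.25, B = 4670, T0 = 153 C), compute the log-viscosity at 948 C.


VFT equation: log(eta) = A + B / (T - T0)
  T - T0 = 948 - 153 = 795
  B / (T - T0) = 4670 / 795 = 5.874
  log(eta) = -1.25 + 5.874 = 4.624

4.624


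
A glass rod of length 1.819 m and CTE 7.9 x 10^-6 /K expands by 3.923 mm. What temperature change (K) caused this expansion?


Rearrange dL = alpha * L0 * dT for dT:
  dT = dL / (alpha * L0)
  dL (m) = 3.923 / 1000 = 0.003923
  dT = 0.003923 / ((7.9 x 10^-6) * 1.819) = 273.0 K

273.0 K


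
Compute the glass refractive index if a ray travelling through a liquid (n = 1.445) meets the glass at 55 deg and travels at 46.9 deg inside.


Apply Snell's law: n1 * sin(theta1) = n2 * sin(theta2)
  n2 = n1 * sin(theta1) / sin(theta2)
  sin(55) = 0.819152
  sin(46.9) = 0.730162
  n2 = 1.445 * 0.819152 / 0.730162 = 1.6211

1.6211


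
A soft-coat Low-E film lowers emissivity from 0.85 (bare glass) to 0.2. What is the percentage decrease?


Percentage reduction = (1 - coated/uncoated) * 100
  Ratio = 0.2 / 0.85 = 0.2353
  Reduction = (1 - 0.2353) * 100 = 76.5%

76.5%


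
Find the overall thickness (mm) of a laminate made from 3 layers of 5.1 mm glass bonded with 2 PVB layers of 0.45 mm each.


Total thickness = glass contribution + PVB contribution
  Glass: 3 * 5.1 = 15.3 mm
  PVB: 2 * 0.45 = 0.9 mm
  Total = 15.3 + 0.9 = 16.2 mm

16.2 mm


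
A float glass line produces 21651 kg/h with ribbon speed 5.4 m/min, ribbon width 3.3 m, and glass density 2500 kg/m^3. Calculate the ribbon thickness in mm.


Ribbon cross-section from mass balance:
  Volume rate = throughput / density = 21651 / 2500 = 8.6604 m^3/h
  thickness = volume rate / (speed * 60 * width), i.e.
  thickness = throughput / (60 * speed * width * density) * 1000
  thickness = 21651 / (60 * 5.4 * 3.3 * 2500) * 1000 = 8.1 mm

8.1 mm


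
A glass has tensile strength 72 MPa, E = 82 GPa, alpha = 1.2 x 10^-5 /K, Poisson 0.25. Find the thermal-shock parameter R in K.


Thermal shock resistance: R = sigma * (1 - nu) / (E * alpha)
  Numerator = 72 * (1 - 0.25) = 54.0
  Denominator = 82 * 1000 * (1.2 x 10^-5) = 0.984
  R = 54.0 / 0.984 = 54.9 K

54.9 K


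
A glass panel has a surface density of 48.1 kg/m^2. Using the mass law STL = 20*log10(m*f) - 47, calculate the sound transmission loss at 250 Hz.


Mass law: STL = 20 * log10(m * f) - 47
  m * f = 48.1 * 250 = 12025
  log10(12025) = 4.08009
  STL = 20 * 4.08009 - 47 = 81.6018 - 47 = 34.6 dB

34.6 dB


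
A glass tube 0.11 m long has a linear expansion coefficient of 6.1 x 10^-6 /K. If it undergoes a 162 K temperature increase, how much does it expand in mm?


Thermal expansion formula: dL = alpha * L0 * dT
  dL = (6.1 x 10^-6) * 0.11 * 162 = 0.0001087 m
Convert to mm: 0.0001087 * 1000 = 0.1087 mm

0.1087 mm


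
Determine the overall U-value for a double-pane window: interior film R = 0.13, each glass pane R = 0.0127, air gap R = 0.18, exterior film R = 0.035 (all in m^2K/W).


Total thermal resistance (series):
  R_total = R_in + R_glass + R_air + R_glass + R_out
  R_total = 0.13 + 0.0127 + 0.18 + 0.0127 + 0.035 = 0.3704 m^2K/W
U-value = 1 / R_total = 1 / 0.3704 = 2.7 W/m^2K

2.7 W/m^2K


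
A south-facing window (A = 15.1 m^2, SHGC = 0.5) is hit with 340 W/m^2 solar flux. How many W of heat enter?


Solar heat gain: Q = Area * SHGC * Irradiance
  Q = 15.1 * 0.5 * 340 = 2567 W

2567 W


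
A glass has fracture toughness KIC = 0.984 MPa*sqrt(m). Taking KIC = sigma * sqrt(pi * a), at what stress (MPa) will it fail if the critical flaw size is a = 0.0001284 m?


Rearrange KIC = sigma * sqrt(pi * a):
  sigma = KIC / sqrt(pi * a)
  sqrt(pi * 0.0001284) = 0.020084
  sigma = 0.984 / 0.020084 = 48.99 MPa

48.99 MPa


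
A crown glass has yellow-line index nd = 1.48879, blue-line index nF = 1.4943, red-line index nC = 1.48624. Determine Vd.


Abbe number formula: Vd = (nd - 1) / (nF - nC)
  nd - 1 = 1.48879 - 1 = 0.48879
  nF - nC = 1.4943 - 1.48624 = 0.00806
  Vd = 0.48879 / 0.00806 = 60.64

60.64


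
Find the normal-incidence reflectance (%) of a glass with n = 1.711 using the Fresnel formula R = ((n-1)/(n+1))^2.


Fresnel reflectance at normal incidence:
  R = ((n - 1)/(n + 1))^2
  (n - 1)/(n + 1) = (1.711 - 1)/(1.711 + 1) = 0.262265
  R = 0.262265^2 = 0.0687829
  R(%) = 0.0687829 * 100 = 6.878%

6.878%


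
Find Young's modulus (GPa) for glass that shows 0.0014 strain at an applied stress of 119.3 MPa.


Young's modulus: E = stress / strain
  E = 119.3 MPa / 0.0014 = 85214.29 MPa
Convert to GPa: 85214.29 / 1000 = 85.21 GPa

85.21 GPa


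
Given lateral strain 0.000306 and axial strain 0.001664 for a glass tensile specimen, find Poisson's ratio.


Poisson's ratio: nu = lateral strain / axial strain
  nu = 0.000306 / 0.001664 = 0.1839

0.1839


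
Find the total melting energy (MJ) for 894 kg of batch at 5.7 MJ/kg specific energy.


Total energy = mass * specific energy
  E = 894 * 5.7 = 5095.8 MJ

5095.8 MJ


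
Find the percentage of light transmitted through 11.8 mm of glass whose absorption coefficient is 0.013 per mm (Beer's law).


Beer-Lambert law: T = exp(-alpha * thickness)
  exponent = -0.013 * 11.8 = -0.1534
  T = exp(-0.1534) = 0.8578
  Percentage = 0.8578 * 100 = 85.78%

85.78%


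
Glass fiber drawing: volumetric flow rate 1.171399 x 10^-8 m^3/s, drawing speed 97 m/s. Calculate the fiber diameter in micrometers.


Cross-sectional area from continuity:
  A = Q / v = 1.171399 x 10^-8 / 97 = 1.207628 x 10^-10 m^2
Diameter from circular cross-section:
  d = sqrt(4A / pi) * 10^6 (m -> um)
  d = sqrt(4 * 1.207628 x 10^-10 / pi) * 10^6 = 12.4 um

12.4 um


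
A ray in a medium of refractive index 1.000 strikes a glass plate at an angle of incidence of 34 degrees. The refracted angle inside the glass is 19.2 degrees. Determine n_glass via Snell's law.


Apply Snell's law: n1 * sin(theta1) = n2 * sin(theta2)
  n2 = n1 * sin(theta1) / sin(theta2)
  sin(34) = 0.559193
  sin(19.2) = 0.328867
  n2 = 1.000 * 0.559193 / 0.328867 = 1.7004

1.7004


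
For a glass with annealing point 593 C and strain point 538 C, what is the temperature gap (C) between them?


Gap = T_anneal - T_strain:
  gap = 593 - 538 = 55 C

55 C


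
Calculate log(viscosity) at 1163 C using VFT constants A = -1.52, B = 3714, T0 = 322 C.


VFT equation: log(eta) = A + B / (T - T0)
  T - T0 = 1163 - 322 = 841
  B / (T - T0) = 3714 / 841 = 4.416
  log(eta) = -1.52 + 4.416 = 2.896

2.896


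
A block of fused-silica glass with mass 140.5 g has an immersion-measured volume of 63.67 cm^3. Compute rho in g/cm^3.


Use the definition of density:
  rho = mass / volume
  rho = 140.5 / 63.67 = 2.207 g/cm^3

2.207 g/cm^3


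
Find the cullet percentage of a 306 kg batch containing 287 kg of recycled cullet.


Cullet ratio = (cullet mass / total batch mass) * 100
  Ratio = 287 / 306 * 100 = 93.79%

93.79%


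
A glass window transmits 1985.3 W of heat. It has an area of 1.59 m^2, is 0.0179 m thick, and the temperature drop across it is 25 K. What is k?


Fourier's law rearranged: k = Q * t / (A * dT)
  Numerator = 1985.3 * 0.0179 = 35.53687
  Denominator = 1.59 * 25 = 39.75
  k = 35.53687 / 39.75 = 0.894 W/mK

0.894 W/mK


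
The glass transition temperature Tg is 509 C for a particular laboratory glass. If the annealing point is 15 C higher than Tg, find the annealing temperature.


The annealing temperature is Tg plus the offset:
  T_anneal = 509 + 15 = 524 C

524 C


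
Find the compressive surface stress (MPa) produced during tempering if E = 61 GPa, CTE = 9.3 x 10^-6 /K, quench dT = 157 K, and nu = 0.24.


Tempering stress: sigma = E * alpha * dT / (1 - nu)
  E (MPa) = 61 * 1000 = 61000
  Numerator = 61000 * (9.3 x 10^-6) * 157 = 89.0661
  Denominator = 1 - 0.24 = 0.76
  sigma = 89.0661 / 0.76 = 117.2 MPa

117.2 MPa


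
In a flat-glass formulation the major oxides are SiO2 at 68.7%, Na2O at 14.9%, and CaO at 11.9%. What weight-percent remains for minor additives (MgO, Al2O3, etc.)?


Sum the three major oxides:
  SiO2 + Na2O + CaO = 68.7 + 14.9 + 11.9 = 95.5%
Subtract from 100%:
  Others = 100 - 95.5 = 4.5%

4.5%


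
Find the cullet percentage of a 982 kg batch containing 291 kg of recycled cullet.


Cullet ratio = (cullet mass / total batch mass) * 100
  Ratio = 291 / 982 * 100 = 29.63%

29.63%


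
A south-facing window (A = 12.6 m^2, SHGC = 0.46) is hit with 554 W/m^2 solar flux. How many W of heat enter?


Solar heat gain: Q = Area * SHGC * Irradiance
  Q = 12.6 * 0.46 * 554 = 3211 W

3211 W


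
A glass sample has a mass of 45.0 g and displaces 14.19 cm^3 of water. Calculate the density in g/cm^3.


Use the definition of density:
  rho = mass / volume
  rho = 45.0 / 14.19 = 3.171 g/cm^3

3.171 g/cm^3


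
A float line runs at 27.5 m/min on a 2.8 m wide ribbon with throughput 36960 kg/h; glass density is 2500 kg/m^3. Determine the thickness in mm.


Ribbon cross-section from mass balance:
  Volume rate = throughput / density = 36960 / 2500 = 14.784 m^3/h
  thickness = volume rate / (speed * 60 * width), i.e.
  thickness = throughput / (60 * speed * width * density) * 1000
  thickness = 36960 / (60 * 27.5 * 2.8 * 2500) * 1000 = 3.2 mm

3.2 mm


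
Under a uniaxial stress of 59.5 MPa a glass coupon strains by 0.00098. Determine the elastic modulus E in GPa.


Young's modulus: E = stress / strain
  E = 59.5 MPa / 0.00098 = 60714.29 MPa
Convert to GPa: 60714.29 / 1000 = 60.71 GPa

60.71 GPa


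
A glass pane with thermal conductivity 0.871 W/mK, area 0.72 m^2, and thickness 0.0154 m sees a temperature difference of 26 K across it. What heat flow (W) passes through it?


Fourier's law: Q = k * A * dT / t
  Q = 0.871 * 0.72 * 26 / 0.0154
  Q = 16.30512 / 0.0154 = 1058.8 W

1058.8 W


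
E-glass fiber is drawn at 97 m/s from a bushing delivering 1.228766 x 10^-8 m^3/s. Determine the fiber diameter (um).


Cross-sectional area from continuity:
  A = Q / v = 1.228766 x 10^-8 / 97 = 1.266769 x 10^-10 m^2
Diameter from circular cross-section:
  d = sqrt(4A / pi) * 10^6 (m -> um)
  d = sqrt(4 * 1.266769 x 10^-10 / pi) * 10^6 = 12.7 um

12.7 um


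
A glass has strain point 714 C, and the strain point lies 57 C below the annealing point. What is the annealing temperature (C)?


T_anneal = T_strain + gap:
  T_anneal = 714 + 57 = 771 C

771 C


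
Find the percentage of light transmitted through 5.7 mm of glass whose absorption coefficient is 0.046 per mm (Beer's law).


Beer-Lambert law: T = exp(-alpha * thickness)
  exponent = -0.046 * 5.7 = -0.2622
  T = exp(-0.2622) = 0.7694
  Percentage = 0.7694 * 100 = 76.94%

76.94%


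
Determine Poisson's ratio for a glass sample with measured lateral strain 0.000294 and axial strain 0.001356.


Poisson's ratio: nu = lateral strain / axial strain
  nu = 0.000294 / 0.001356 = 0.2168

0.2168


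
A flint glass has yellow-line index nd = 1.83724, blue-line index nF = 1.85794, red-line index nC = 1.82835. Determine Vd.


Abbe number formula: Vd = (nd - 1) / (nF - nC)
  nd - 1 = 1.83724 - 1 = 0.83724
  nF - nC = 1.85794 - 1.82835 = 0.02959
  Vd = 0.83724 / 0.02959 = 28.29

28.29


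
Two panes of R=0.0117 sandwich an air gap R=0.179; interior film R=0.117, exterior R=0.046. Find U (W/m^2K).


Total thermal resistance (series):
  R_total = R_in + R_glass + R_air + R_glass + R_out
  R_total = 0.117 + 0.0117 + 0.179 + 0.0117 + 0.046 = 0.3654 m^2K/W
U-value = 1 / R_total = 1 / 0.3654 = 2.737 W/m^2K

2.737 W/m^2K


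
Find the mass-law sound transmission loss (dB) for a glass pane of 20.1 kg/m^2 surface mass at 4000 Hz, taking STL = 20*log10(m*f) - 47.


Mass law: STL = 20 * log10(m * f) - 47
  m * f = 20.1 * 4000 = 80400
  log10(80400) = 4.90526
  STL = 20 * 4.90526 - 47 = 98.1052 - 47 = 51.1 dB

51.1 dB


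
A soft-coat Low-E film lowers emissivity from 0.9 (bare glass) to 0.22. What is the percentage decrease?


Percentage reduction = (1 - coated/uncoated) * 100
  Ratio = 0.22 / 0.9 = 0.2444
  Reduction = (1 - 0.2444) * 100 = 75.6%

75.6%


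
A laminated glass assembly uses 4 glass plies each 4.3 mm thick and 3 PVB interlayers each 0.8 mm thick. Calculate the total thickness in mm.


Total thickness = glass contribution + PVB contribution
  Glass: 4 * 4.3 = 17.2 mm
  PVB: 3 * 0.8 = 2.4 mm
  Total = 17.2 + 2.4 = 19.6 mm

19.6 mm


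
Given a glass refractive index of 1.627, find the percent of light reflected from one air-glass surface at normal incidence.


Fresnel reflectance at normal incidence:
  R = ((n - 1)/(n + 1))^2
  (n - 1)/(n + 1) = (1.627 - 1)/(1.627 + 1) = 0.238675
  R = 0.238675^2 = 0.0569658
  R(%) = 0.0569658 * 100 = 5.697%

5.697%


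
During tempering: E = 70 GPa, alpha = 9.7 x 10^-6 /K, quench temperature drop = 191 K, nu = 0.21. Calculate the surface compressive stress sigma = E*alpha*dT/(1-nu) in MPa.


Tempering stress: sigma = E * alpha * dT / (1 - nu)
  E (MPa) = 70 * 1000 = 70000
  Numerator = 70000 * (9.7 x 10^-6) * 191 = 129.689
  Denominator = 1 - 0.21 = 0.79
  sigma = 129.689 / 0.79 = 164.2 MPa

164.2 MPa


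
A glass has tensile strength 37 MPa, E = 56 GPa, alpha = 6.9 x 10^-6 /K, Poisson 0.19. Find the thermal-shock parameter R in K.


Thermal shock resistance: R = sigma * (1 - nu) / (E * alpha)
  Numerator = 37 * (1 - 0.19) = 29.97
  Denominator = 56 * 1000 * (6.9 x 10^-6) = 0.3864
  R = 29.97 / 0.3864 = 77.6 K

77.6 K


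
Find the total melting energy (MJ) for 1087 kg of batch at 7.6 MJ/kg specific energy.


Total energy = mass * specific energy
  E = 1087 * 7.6 = 8261.2 MJ

8261.2 MJ


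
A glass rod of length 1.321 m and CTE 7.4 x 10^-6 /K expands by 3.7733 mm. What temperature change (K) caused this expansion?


Rearrange dL = alpha * L0 * dT for dT:
  dT = dL / (alpha * L0)
  dL (m) = 3.7733 / 1000 = 0.0037733
  dT = 0.0037733 / ((7.4 x 10^-6) * 1.321) = 386.0 K

386.0 K


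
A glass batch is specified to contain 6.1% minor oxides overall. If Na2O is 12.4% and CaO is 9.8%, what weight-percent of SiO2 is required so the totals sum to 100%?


Known pieces sum to 100%:
  SiO2 = 100 - (others + Na2O + CaO)
  SiO2 = 100 - (6.1 + 12.4 + 9.8) = 71.7%

71.7%


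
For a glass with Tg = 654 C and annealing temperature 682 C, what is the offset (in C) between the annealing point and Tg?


Offset = T_anneal - Tg:
  offset = 682 - 654 = 28 C

28 C


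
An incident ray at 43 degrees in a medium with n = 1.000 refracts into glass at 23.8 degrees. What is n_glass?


Apply Snell's law: n1 * sin(theta1) = n2 * sin(theta2)
  n2 = n1 * sin(theta1) / sin(theta2)
  sin(43) = 0.681998
  sin(23.8) = 0.403545
  n2 = 1.000 * 0.681998 / 0.403545 = 1.69

1.69


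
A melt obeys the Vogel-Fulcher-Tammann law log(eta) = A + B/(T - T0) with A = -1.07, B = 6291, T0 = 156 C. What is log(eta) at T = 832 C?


VFT equation: log(eta) = A + B / (T - T0)
  T - T0 = 832 - 156 = 676
  B / (T - T0) = 6291 / 676 = 9.306
  log(eta) = -1.07 + 9.306 = 8.236

8.236


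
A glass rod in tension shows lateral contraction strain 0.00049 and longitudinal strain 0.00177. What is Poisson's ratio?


Poisson's ratio: nu = lateral strain / axial strain
  nu = 0.00049 / 0.00177 = 0.2768

0.2768


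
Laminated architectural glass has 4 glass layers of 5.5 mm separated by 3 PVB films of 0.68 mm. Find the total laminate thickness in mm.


Total thickness = glass contribution + PVB contribution
  Glass: 4 * 5.5 = 22.0 mm
  PVB: 3 * 0.68 = 2.04 mm
  Total = 22.0 + 2.04 = 24.04 mm

24.04 mm


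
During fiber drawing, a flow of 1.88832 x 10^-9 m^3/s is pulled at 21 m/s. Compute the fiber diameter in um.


Cross-sectional area from continuity:
  A = Q / v = 1.88832 x 10^-9 / 21 = 8.992 x 10^-11 m^2
Diameter from circular cross-section:
  d = sqrt(4A / pi) * 10^6 (m -> um)
  d = sqrt(4 * 8.992 x 10^-11 / pi) * 10^6 = 10.7 um

10.7 um


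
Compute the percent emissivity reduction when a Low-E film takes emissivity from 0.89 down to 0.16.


Percentage reduction = (1 - coated/uncoated) * 100
  Ratio = 0.16 / 0.89 = 0.1798
  Reduction = (1 - 0.1798) * 100 = 82.0%

82.0%


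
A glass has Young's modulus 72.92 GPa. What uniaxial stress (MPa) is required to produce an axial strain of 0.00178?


Rearrange E = sigma / epsilon:
  sigma = E * epsilon
  E (MPa) = 72.92 * 1000 = 72920
  sigma = 72920 * 0.00178 = 129.8 MPa

129.8 MPa


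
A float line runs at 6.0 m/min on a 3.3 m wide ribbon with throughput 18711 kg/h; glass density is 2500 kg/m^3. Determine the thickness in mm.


Ribbon cross-section from mass balance:
  Volume rate = throughput / density = 18711 / 2500 = 7.4844 m^3/h
  thickness = volume rate / (speed * 60 * width), i.e.
  thickness = throughput / (60 * speed * width * density) * 1000
  thickness = 18711 / (60 * 6.0 * 3.3 * 2500) * 1000 = 6.3 mm

6.3 mm


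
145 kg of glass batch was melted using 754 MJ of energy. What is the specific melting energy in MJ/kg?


Rearrange E = m * s for s:
  s = E / m
  s = 754 / 145 = 5.2 MJ/kg

5.2 MJ/kg


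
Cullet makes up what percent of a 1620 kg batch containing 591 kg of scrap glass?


Cullet ratio = (cullet mass / total batch mass) * 100
  Ratio = 591 / 1620 * 100 = 36.48%

36.48%


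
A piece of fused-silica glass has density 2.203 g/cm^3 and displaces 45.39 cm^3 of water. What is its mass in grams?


Rearrange rho = m / V:
  m = rho * V
  m = 2.203 * 45.39 = 99.994 g

99.994 g


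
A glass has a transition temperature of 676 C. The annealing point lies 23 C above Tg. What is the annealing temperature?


The annealing temperature is Tg plus the offset:
  T_anneal = 676 + 23 = 699 C

699 C


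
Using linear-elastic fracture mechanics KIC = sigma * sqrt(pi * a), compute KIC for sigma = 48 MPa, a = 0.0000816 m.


Fracture toughness: KIC = sigma * sqrt(pi * a)
  pi * a = pi * 0.0000816 = 0.000256354
  sqrt(pi * a) = 0.016011
  KIC = 48 * 0.016011 = 0.769 MPa*sqrt(m)

0.769 MPa*sqrt(m)


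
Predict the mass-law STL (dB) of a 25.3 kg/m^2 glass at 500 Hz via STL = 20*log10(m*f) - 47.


Mass law: STL = 20 * log10(m * f) - 47
  m * f = 25.3 * 500 = 12650
  log10(12650) = 4.10209
  STL = 20 * 4.10209 - 47 = 82.0418 - 47 = 35.0 dB

35.0 dB


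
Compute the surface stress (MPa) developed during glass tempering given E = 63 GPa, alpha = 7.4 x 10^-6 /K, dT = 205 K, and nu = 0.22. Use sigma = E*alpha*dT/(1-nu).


Tempering stress: sigma = E * alpha * dT / (1 - nu)
  E (MPa) = 63 * 1000 = 63000
  Numerator = 63000 * (7.4 x 10^-6) * 205 = 95.571
  Denominator = 1 - 0.22 = 0.78
  sigma = 95.571 / 0.78 = 122.5 MPa

122.5 MPa


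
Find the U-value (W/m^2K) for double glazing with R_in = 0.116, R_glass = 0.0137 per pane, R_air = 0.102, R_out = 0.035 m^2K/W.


Total thermal resistance (series):
  R_total = R_in + R_glass + R_air + R_glass + R_out
  R_total = 0.116 + 0.0137 + 0.102 + 0.0137 + 0.035 = 0.2804 m^2K/W
U-value = 1 / R_total = 1 / 0.2804 = 3.566 W/m^2K

3.566 W/m^2K


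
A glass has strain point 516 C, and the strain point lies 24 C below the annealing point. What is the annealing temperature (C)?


T_anneal = T_strain + gap:
  T_anneal = 516 + 24 = 540 C

540 C


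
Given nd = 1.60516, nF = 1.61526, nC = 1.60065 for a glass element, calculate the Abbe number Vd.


Abbe number formula: Vd = (nd - 1) / (nF - nC)
  nd - 1 = 1.60516 - 1 = 0.60516
  nF - nC = 1.61526 - 1.60065 = 0.01461
  Vd = 0.60516 / 0.01461 = 41.42

41.42
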